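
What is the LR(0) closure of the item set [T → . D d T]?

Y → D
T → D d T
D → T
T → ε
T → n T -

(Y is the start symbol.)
{ [D → . T], [T → . D d T], [T → . n T -], [T → .] }

To compute CLOSURE, for each item [A → α.Bβ] where B is a non-terminal, add [B → .γ] for all productions B → γ; repeat for the newly added items until nothing changes.

Start with: [T → . D d T]
  [T → . D d T] has the dot before D: add [D → . T]
  [D → . T] has the dot before T: add [T → .], [T → . n T -]
No further items can be added.

CLOSURE = { [D → . T], [T → . D d T], [T → . n T -], [T → .] }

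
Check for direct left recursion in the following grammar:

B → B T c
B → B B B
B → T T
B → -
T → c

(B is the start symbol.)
Direct left recursion occurs when N → N α for some non-terminal N (the right-hand side begins with the left-hand side itself).

B → B T c: LEFT RECURSIVE (starts with B)
B → B B B: LEFT RECURSIVE (starts with B)
B → T T: starts with T
B → -: starts with '-'
T → c: starts with c

The grammar has direct left recursion on: B.

Answer: Yes, B is left-recursive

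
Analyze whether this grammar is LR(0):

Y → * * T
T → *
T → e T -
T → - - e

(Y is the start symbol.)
Yes, the grammar is LR(0)

A grammar is LR(0) if no state in the canonical LR(0) collection has:
  - both a shift item (dot before a terminal) and a complete item (shift-reduce conflict), or
  - two or more complete items (reduce-reduce conflict; the accept item [Y' → Y .] counts as a complete item here).

Augment with Y' → Y and build the canonical LR(0) collection (I0 = CLOSURE({[Y' → . Y]}), then GOTO on every symbol after a dot until no new states appear). It has 12 states:
  I0: { [Y → . * * T], [Y' → . Y] }  — shift
  I1: { [Y → * . * T] }  — shift
  I2: { [Y' → Y .] }  — accept
  I3: { [T → . *], [T → . - - e], [T → . e T -], [Y → * * . T] }  — shift
  I4: { [T → * .] }  — reduce
  I5: { [T → - . - e] }  — shift
  I6: { [Y → * * T .] }  — reduce
  I7: { [T → . *], [T → . - - e], [T → . e T -], [T → e . T -] }  — shift
  I8: { [T → e T . -] }  — shift
  I9: { [T → e T - .] }  — reduce
  I10: { [T → - - . e] }  — shift
  I11: { [T → - - e .] }  — reduce

Every state is either a pure shift/goto state or contains exactly one complete item and nothing to shift — no conflicts. The grammar is LR(0).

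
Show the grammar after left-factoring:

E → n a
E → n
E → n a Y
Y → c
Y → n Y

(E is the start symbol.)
Left-factoring transforms A → αβ₁ | αβ₂ into A → αA' and A' → β₁ | β₂
(α is the longest common prefix among the alternatives). Repeat until
no nonterminal has two alternatives with a common prefix.

Round 1: E has alternatives sharing prefix 'n'. Introduce E': E → n E'
  Add: E' → a
  Add: E' → ε
  Add: E' → a Y

Round 2: E' has alternatives sharing prefix 'a'. Introduce E'': E' → a E''
  Add: E'' → ε
  Add: E'' → Y

No remaining common prefixes — done.

Resulting grammar:
E → n E'
E' → a E''
E'' → ε
E'' → Y
E' → ε
Y → c
Y → n Y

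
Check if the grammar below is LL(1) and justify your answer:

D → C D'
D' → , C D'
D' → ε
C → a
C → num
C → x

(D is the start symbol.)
Yes, the grammar is LL(1).

Relevant sets:
  FOLLOW(D') = { $ }

For D':
  PREDICT(D' → ',' C D') = { ',' }
  PREDICT(D' → ε) = { $ }
For C:
  PREDICT(C → a) = { 'a' }
  PREDICT(C → num) = { 'num' }
  PREDICT(C → x) = { 'x' }
D has a single production, so nothing to check there.

All predict sets are disjoint. The grammar IS LL(1).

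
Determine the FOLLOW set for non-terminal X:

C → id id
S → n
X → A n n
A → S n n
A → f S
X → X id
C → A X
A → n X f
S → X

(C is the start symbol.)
To compute FOLLOW(X), find every occurrence of X on a right-hand side N → α X β: add FIRST(β) \ {ε}, and if β is empty or nullable also add FOLLOW(N). Iterate to a fixed point.

In X → X id: X is followed by id, add FIRST(id) \ {ε} = { 'id' }
In C → A X: X is at the end, add FOLLOW(C)
In A → n X f: X is followed by f, add FIRST(f) \ {ε} = { 'f' }
In S → X: X is at the end, add FOLLOW(S)

The FOLLOW sets referred to above (computed the same way, to a fixed point):
  FOLLOW(C) = { $ }
  FOLLOW(S) = { 'f', 'n' }

Taking the union: FOLLOW(X) = { $, 'f', 'id', 'n' }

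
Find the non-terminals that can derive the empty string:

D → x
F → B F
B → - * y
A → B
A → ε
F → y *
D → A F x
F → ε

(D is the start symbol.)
ε-productions: A → ε, F → ε
So A, F are immediately nullable.
No further non-terminal can be added: every production for the remaining non-terminals contains a terminal or a non-nullable non-terminal.
Nullable = { 'A', 'F' }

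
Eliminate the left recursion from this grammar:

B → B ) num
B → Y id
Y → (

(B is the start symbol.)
B → Y id B'
B' → ) num B'
B' → ε
Y → (

B is directly left-recursive. The standard transformation for
  A → A α₁ | ... | A α_m | β₁ | ... | β_n
is
  A  → β₁ A' | ... | β_n A'
  A' → α₁ A' | ... | α_m A' | ε

B → Y id becomes B → Y id B'
B → B ) num becomes B' → ) num B'
Add B' → ε

Productions for other non-terminals are unchanged:
  Y → (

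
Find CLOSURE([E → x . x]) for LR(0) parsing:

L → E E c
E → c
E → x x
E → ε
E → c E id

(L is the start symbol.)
{ [E → x . x] }

To compute CLOSURE, for each item [A → α.Bβ] where B is a non-terminal, add [B → .γ] for all productions B → γ; repeat for the newly added items until nothing changes.

Start with: [E → x . x]
The dot precedes the terminal x, so nothing is added.

CLOSURE = { [E → x . x] }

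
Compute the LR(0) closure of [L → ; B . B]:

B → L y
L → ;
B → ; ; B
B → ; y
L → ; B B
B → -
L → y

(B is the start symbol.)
Start with: [L → ; B . B]
  [L → ; B . B] has the dot before B: add [B → . L y], [B → . ; ; B], [B → . ; y], [B → . -]
  [B → . L y] has the dot before L: add [L → . ;], [L → . ; B B], [L → . y]
No further items can be added.

CLOSURE = { [B → . -], [B → . ; ; B], [B → . ; y], [B → . L y], [L → . ; B B], [L → . ;], [L → . y], [L → ; B . B] }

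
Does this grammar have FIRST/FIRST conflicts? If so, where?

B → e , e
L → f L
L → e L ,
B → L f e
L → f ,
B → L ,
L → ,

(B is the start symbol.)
A FIRST/FIRST conflict occurs when two productions N → α and N → β for the same non-terminal have FIRST(α) ∩ FIRST(β) ≠ ∅ (with ε ∈ FIRST of a nullable right-hand side, so two nullable alternatives also conflict).

FIRST sets of the non-terminals at (or reachable through a nullable prefix from) the front of some alternative:
  FIRST(L) = { ',', 'e', 'f' }

Productions for B:
  B → e , e: FIRST = { 'e' }
  B → L f e: FIRST = { ',', 'e', 'f' }
  B → L ,: FIRST = { ',', 'e', 'f' }
Productions for L:
  L → f L: FIRST = { 'f' }
  L → e L ,: FIRST = { 'e' }
  L → f ,: FIRST = { 'f' }
  L → ,: FIRST = { ',' }

Conflict for B: B → e , e and B → L f e
  Overlap: { 'e' }
Conflict for B: B → e , e and B → L ,
  Overlap: { 'e' }
Conflict for B: B → L f e and B → L ,
  Overlap: { ',', 'e', 'f' }
Conflict for L: L → f L and L → f ,
  Overlap: { 'f' }

Answer: Yes. B → e ',' e / B → L f e on { 'e' }; B → e ',' e / B → L ',' on { 'e' }; B → L f e / B → L ',' on { ',', 'e', 'f' }; L → f L / L → f ',' on { 'f' }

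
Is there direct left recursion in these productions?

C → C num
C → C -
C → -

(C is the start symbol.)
Yes, C is left-recursive

Direct left recursion occurs when N → N α for some non-terminal N (the right-hand side begins with the left-hand side itself).

C → C num: LEFT RECURSIVE (starts with C)
C → C -: LEFT RECURSIVE (starts with C)
C → -: starts with '-'

The grammar has direct left recursion on: C.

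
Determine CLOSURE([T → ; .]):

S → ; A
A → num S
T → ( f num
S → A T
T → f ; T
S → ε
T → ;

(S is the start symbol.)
{ [T → ; .] }

To compute CLOSURE, for each item [A → α.Bβ] where B is a non-terminal, add [B → .γ] for all productions B → γ; repeat for the newly added items until nothing changes.

Start with: [T → ; .]
The dot is at the end, so nothing is added.

CLOSURE = { [T → ; .] }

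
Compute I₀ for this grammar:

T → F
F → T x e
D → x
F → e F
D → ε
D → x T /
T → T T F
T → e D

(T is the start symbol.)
{ [F → . T x e], [F → . e F], [T → . F], [T → . T T F], [T → . e D], [T' → . T] }

First, augment the grammar with T' → T
I₀ = CLOSURE({ [T' → . T] }):
  [T' → . T] has the dot before T: add [T → . F], [T → . T T F], [T → . e D]
  [T → . F] has the dot before F: add [F → . T x e], [F → . e F]
No further items can be added.

I₀ = { [F → . T x e], [F → . e F], [T → . F], [T → . T T F], [T → . e D], [T' → . T] }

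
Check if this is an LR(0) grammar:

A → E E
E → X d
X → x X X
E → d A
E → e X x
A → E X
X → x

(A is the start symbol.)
A grammar is LR(0) if no state in the canonical LR(0) collection has:
  - both a shift item (dot before a terminal) and a complete item (shift-reduce conflict), or
  - two or more complete items (reduce-reduce conflict; the accept item [A' → A .] counts as a complete item here).

Augment with A' → A and build the canonical LR(0) collection (I0 = CLOSURE({[A' → . A]}), then GOTO on every symbol after a dot until no new states appear). It has 15 states:
  I0: { [A → . E E], [A → . E X], [A' → . A], [E → . X d], [E → . d A], [E → . e X x], [X → . x X X], [X → . x] }  — shift
  I1: { [A' → A .] }  — accept
  I2: { [A → E . E], [A → E . X], [E → . X d], [E → . d A], [E → . e X x], [X → . x X X], [X → . x] }  — shift
  I3: { [E → X . d] }  — shift
  I4: { [A → . E E], [A → . E X], [E → . X d], [E → . d A], [E → . e X x], [E → d . A], [X → . x X X], [X → . x] }  — shift
  I5: { [E → e . X x], [X → . x X X], [X → . x] }  — shift
  I6: { [X → . x X X], [X → . x], [X → x . X X], [X → x .] }  — shift, reduce
  I7: { [X → . x X X], [X → . x], [X → x X . X] }  — shift
  I8: { [X → x X X .] }  — reduce
  I9: { [E → e X . x] }  — shift
  I10: { [E → e X x .] }  — reduce
  I11: { [E → d A .] }  — reduce
  I12: { [E → X d .] }  — reduce
  I13: { [A → E E .] }  — reduce
  I14: { [A → E X .], [E → X . d] }  — shift, reduce

Conflict in state I6:
  Shift-reduce conflict between [X → x .] and [X → . x]
So the grammar is NOT LR(0).

Answer: No. Shift-reduce conflict between [X → x .] and [X → . x]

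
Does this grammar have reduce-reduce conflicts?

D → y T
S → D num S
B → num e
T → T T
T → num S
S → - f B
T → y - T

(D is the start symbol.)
No reduce-reduce conflicts

Augment with D' → D and build the canonical LR(0) collection (I0 = CLOSURE({[D' → . D]}), then GOTO on every symbol after a dot until no new states appear). It has 18 states:
  I0: { [D → . y T], [D' → . D] }  — shift
  I1: { [D' → D .] }  — accept
  I2: { [D → y . T], [T → . T T], [T → . num S], [T → . y - T] }  — shift
  I3: { [D → y T .], [T → . T T], [T → . num S], [T → . y - T], [T → T . T] }  — shift, reduce
  I4: { [D → . y T], [S → . - f B], [S → . D num S], [T → num . S] }  — shift
  I5: { [T → y . - T] }  — shift
  I6: { [T → . T T], [T → . num S], [T → . y - T], [T → y - . T] }  — shift
  I7: { [T → . T T], [T → . num S], [T → . y - T], [T → T . T], [T → y - T .] }  — shift, reduce
  I8: { [T → . T T], [T → . num S], [T → . y - T], [T → T . T], [T → T T .] }  — shift, reduce
  I9: { [S → - . f B] }  — shift
  I10: { [S → D . num S] }  — shift
  I11: { [T → num S .] }  — reduce
  I12: { [D → . y T], [S → . - f B], [S → . D num S], [S → D num . S] }  — shift
  I13: { [S → D num S .] }  — reduce
  I14: { [B → . num e], [S → - f . B] }  — shift
  I15: { [S → - f B .] }  — reduce
  I16: { [B → num . e] }  — shift
  I17: { [B → num e .] }  — reduce

No state contains more than one complete item.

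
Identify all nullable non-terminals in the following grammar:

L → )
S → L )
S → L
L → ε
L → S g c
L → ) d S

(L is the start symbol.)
A non-terminal is nullable if it can derive ε (the empty string): either it has an ε-production, or it has a production whose right-hand side consists entirely of nullable non-terminals.

ε-productions: L → ε
So L is immediately nullable.
S → L: every symbol on the right is nullable, so S is nullable too.
Every non-terminal is now nullable.
Nullable = { 'L', 'S' }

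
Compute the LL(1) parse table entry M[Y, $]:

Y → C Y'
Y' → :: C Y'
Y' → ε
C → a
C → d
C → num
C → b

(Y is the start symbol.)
To find M[Y, $], we find productions for Y where $ is in the predict set (PREDICT(N → α) = (FIRST(α) \ {ε}) ∪ (FOLLOW(N) if α ⇒* ε)).

Relevant sets:
  FIRST(C) = { 'a', 'b', 'd', 'num' }

Y → C Y': PREDICT = { 'a', 'b', 'd', 'num' }

M[Y, $] is empty (no production applies)

Answer: Empty (error entry)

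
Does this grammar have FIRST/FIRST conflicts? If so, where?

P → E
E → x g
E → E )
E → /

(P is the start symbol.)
Yes. E → x g / E → E ')' on { 'x' }; E → E ')' / E → '/' on { '/' }

A FIRST/FIRST conflict occurs when two productions N → α and N → β for the same non-terminal have FIRST(α) ∩ FIRST(β) ≠ ∅ (with ε ∈ FIRST of a nullable right-hand side, so two nullable alternatives also conflict).

FIRST sets of the non-terminals at (or reachable through a nullable prefix from) the front of some alternative:
  FIRST(E) = { '/', 'x' }

Productions for E:
  E → x g: FIRST = { 'x' }
  E → E ): FIRST = { '/', 'x' }
  E → /: FIRST = { '/' }
P has only one production, so no FIRST/FIRST conflict is possible there.

Conflict for E: E → x g and E → E )
  Overlap: { 'x' }
Conflict for E: E → E ) and E → /
  Overlap: { '/' }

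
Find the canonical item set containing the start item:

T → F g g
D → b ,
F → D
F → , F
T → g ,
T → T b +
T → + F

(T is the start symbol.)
First, augment the grammar with T' → T
I₀ = CLOSURE({ [T' → . T] }):
  [T' → . T] has the dot before T: add [T → . F g g], [T → . g ,], [T → . T b +], [T → . + F]
  [T → . F g g] has the dot before F: add [F → . D], [F → . , F]
  [F → . D] has the dot before D: add [D → . b ,]
No further items can be added.

I₀ = { [D → . b ,], [F → . , F], [F → . D], [T → . + F], [T → . F g g], [T → . T b +], [T → . g ,], [T' → . T] }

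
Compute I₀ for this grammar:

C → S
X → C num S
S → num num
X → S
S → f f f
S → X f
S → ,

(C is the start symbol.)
{ [C → . S], [C' → . C], [S → . ,], [S → . X f], [S → . f f f], [S → . num num], [X → . C num S], [X → . S] }

First, augment the grammar with C' → C
I₀ = CLOSURE({ [C' → . C] }):
  [C' → . C] has the dot before C: add [C → . S]
  [C → . S] has the dot before S: add [S → . num num], [S → . f f f], [S → . X f], [S → . ,]
  [S → . X f] has the dot before X: add [X → . C num S], [X → . S]
No further items can be added.

I₀ = { [C → . S], [C' → . C], [S → . ,], [S → . X f], [S → . f f f], [S → . num num], [X → . C num S], [X → . S] }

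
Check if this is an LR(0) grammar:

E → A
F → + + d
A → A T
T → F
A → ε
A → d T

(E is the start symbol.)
Augment with E' → E and build the canonical LR(0) collection (I0 = CLOSURE({[E' → . E]}), then GOTO on every symbol after a dot until no new states appear). It has 10 states:
  I0: { [A → . A T], [A → . d T], [A → .], [E → . A], [E' → . E] }  — shift, reduce
  I1: { [A → A . T], [E → A .], [F → . + + d], [T → . F] }  — shift, reduce
  I2: { [E' → E .] }  — accept
  I3: { [A → d . T], [F → . + + d], [T → . F] }  — shift
  I4: { [F → + . + d] }  — shift
  I5: { [T → F .] }  — reduce
  I6: { [A → d T .] }  — reduce
  I7: { [F → + + . d] }  — shift
  I8: { [F → + + d .] }  — reduce
  I9: { [A → A T .] }  — reduce

Conflict in state I0:
  Shift-reduce conflict between [A → .] and [A → . d T]
So the grammar is NOT LR(0).

Answer: No. Shift-reduce conflict between [A → .] and [A → . d T]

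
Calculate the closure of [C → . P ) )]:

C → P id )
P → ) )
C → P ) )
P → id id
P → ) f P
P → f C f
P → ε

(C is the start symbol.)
{ [C → . P ) )], [P → . ) )], [P → . ) f P], [P → . f C f], [P → . id id], [P → .] }

To compute CLOSURE, for each item [A → α.Bβ] where B is a non-terminal, add [B → .γ] for all productions B → γ; repeat for the newly added items until nothing changes.

Start with: [C → . P ) )]
  [C → . P ) )] has the dot before P: add [P → . ) )], [P → . id id], [P → . ) f P], [P → . f C f], [P → .]
No further items can be added.

CLOSURE = { [C → . P ) )], [P → . ) )], [P → . ) f P], [P → . f C f], [P → . id id], [P → .] }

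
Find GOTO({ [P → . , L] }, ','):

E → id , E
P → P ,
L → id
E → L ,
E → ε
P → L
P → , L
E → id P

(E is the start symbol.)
GOTO(I, ',') = CLOSURE({ [A → αX.β] : [A → α.Xβ] ∈ I, X = ',' })

Items with dot before ',', with the dot advanced:
  [P → . , L] → [P → , . L]
Closure of the advanced items:
  [P → , . L] has the dot before L: add [L → . id]

GOTO = { [L → . id], [P → , . L] }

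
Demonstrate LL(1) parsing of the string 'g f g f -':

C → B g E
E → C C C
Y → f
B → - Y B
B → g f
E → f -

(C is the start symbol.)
Stack is shown with the top on the left.

Stack      Input        Action
------------------------------
C $        g f g f - $  output C → B g E
B g E $    g f g f - $  output B → g f
g f g E $  g f g f - $  match 'g'
f g E $    f g f - $    match 'f'
g E $      g f - $      match 'g'
E $        f - $        output E → f -
f - $      f - $        match 'f'
- $        - $          match '-'
$          $            accept

The string is accepted.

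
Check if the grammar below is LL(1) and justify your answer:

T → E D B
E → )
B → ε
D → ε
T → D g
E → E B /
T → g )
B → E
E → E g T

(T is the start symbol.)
No. Predict set conflict for T: { 'g' }

A grammar is LL(1) if for each non-terminal N with multiple productions, the predict sets of those productions are pairwise disjoint, where PREDICT(N → α) = (FIRST(α) \ {ε}) ∪ (FOLLOW(N) if α ⇒* ε).

Relevant sets:
  FIRST(E) = { ')' }
  FIRST(D) = { ε }
  FOLLOW(B) = { $, ')', '/', 'g' }

For T:
  PREDICT(T → E D B) = { ')' }
  PREDICT(T → D g) = { 'g' }
  PREDICT(T → g ')') = { 'g' }
For E:
  PREDICT(E → ')') = { ')' }
  PREDICT(E → E B '/') = { ')' }
  PREDICT(E → E g T) = { ')' }
For B:
  PREDICT(B → ε) = { $, ')', '/', 'g' }
  PREDICT(B → E) = { ')' }
D has a single production, so nothing to check there.

Conflict found: Predict set conflict for T: { 'g' }
The grammar is NOT LL(1).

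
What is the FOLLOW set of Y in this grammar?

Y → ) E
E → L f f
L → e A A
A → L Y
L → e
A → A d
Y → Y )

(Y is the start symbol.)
To compute FOLLOW(Y), find every occurrence of Y on a right-hand side N → α Y β: add FIRST(β) \ {ε}, and if β is empty or nullable also add FOLLOW(N). Iterate to a fixed point.

Y is the start symbol, so $ ∈ FOLLOW(Y).
In A → L Y: Y is at the end, add FOLLOW(A)
In Y → Y ): Y is followed by ')', add FIRST(')') \ {ε} = { ')' }

The FOLLOW sets referred to above (computed the same way, to a fixed point):
  FOLLOW(A) = { ')', 'd', 'e', 'f' }

Taking the union: FOLLOW(Y) = { $, ')', 'd', 'e', 'f' }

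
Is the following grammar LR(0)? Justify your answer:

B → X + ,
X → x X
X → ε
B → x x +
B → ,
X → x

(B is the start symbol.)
A grammar is LR(0) if no state in the canonical LR(0) collection has:
  - both a shift item (dot before a terminal) and a complete item (shift-reduce conflict), or
  - two or more complete items (reduce-reduce conflict; the accept item [B' → B .] counts as a complete item here).

Augment with B' → B and build the canonical LR(0) collection (I0 = CLOSURE({[B' → . B]}), then GOTO on every symbol after a dot until no new states appear). It has 11 states:
  I0: { [B → . ,], [B → . X + ,], [B → . x x +], [B' → . B], [X → . x X], [X → . x], [X → .] }  — shift, reduce
  I1: { [B → , .] }  — reduce
  I2: { [B' → B .] }  — accept
  I3: { [B → X . + ,] }  — shift
  I4: { [B → x . x +], [X → . x X], [X → . x], [X → .], [X → x . X], [X → x .] }  — shift, 2 reduces
  I5: { [X → x X .] }  — reduce
  I6: { [B → x x . +], [X → . x X], [X → . x], [X → .], [X → x . X], [X → x .] }  — shift, 2 reduces
  I7: { [B → x x + .] }  — reduce
  I8: { [X → . x X], [X → . x], [X → .], [X → x . X], [X → x .] }  — shift, 2 reduces
  I9: { [B → X + . ,] }  — shift
  I10: { [B → X + , .] }  — reduce

Conflict in state I0:
  Shift-reduce conflict between [X → .] and [B → . ,]
So the grammar is NOT LR(0).

Answer: No. Shift-reduce conflict between [X → .] and [B → . ,]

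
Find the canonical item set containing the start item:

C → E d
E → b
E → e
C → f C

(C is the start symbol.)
First, augment the grammar with C' → C
I₀ = CLOSURE({ [C' → . C] }):
  [C' → . C] has the dot before C: add [C → . E d], [C → . f C]
  [C → . E d] has the dot before E: add [E → . b], [E → . e]
No further items can be added.

I₀ = { [C → . E d], [C → . f C], [C' → . C], [E → . b], [E → . e] }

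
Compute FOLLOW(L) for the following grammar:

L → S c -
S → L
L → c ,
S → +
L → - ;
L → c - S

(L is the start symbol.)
L is the start symbol, so $ ∈ FOLLOW(L).
In S → L: L is at the end, add FOLLOW(S)

The FOLLOW sets referred to above (computed the same way, to a fixed point):
  FOLLOW(S) = { $, 'c' }

Taking the union: FOLLOW(L) = { $, 'c' }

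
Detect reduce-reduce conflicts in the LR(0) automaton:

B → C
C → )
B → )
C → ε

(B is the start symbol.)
A reduce-reduce conflict occurs when an LR(0) state has two complete items [A → α .] and [B → β .] — both call for a reduction, and with no lookahead the parser cannot choose between them.

Augment with B' → B and build the canonical LR(0) collection (I0 = CLOSURE({[B' → . B]}), then GOTO on every symbol after a dot until no new states appear). It has 4 states:
  I0: { [B → . )], [B → . C], [B' → . B], [C → . )], [C → .] }  — shift, reduce
  I1: { [B → ) .], [C → ) .] }  — 2 reduces
  I2: { [B' → B .] }  — accept
  I3: { [B → C .] }  — reduce

I1 contains complete items [B → ) .], [C → ) .] — reduce-reduce conflict.

Answer: Yes — I1: [B → ) .] vs [C → ) .]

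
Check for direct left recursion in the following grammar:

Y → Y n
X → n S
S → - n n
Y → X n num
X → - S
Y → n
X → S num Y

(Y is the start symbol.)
Y → Y n: LEFT RECURSIVE (starts with Y)
X → n S: starts with n
S → - n n: starts with '-'
Y → X n num: starts with X
X → - S: starts with '-'
Y → n: starts with n
X → S num Y: starts with S

The grammar has direct left recursion on: Y.

Answer: Yes, Y is left-recursive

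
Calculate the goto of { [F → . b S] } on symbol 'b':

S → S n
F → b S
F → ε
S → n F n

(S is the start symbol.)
GOTO(I, 'b') = CLOSURE({ [A → αX.β] : [A → α.Xβ] ∈ I, X = 'b' })

Items with dot before 'b', with the dot advanced:
  [F → . b S] → [F → b . S]
Closure of the advanced items:
  [F → b . S] has the dot before S: add [S → . S n], [S → . n F n]

GOTO = { [F → b . S], [S → . S n], [S → . n F n] }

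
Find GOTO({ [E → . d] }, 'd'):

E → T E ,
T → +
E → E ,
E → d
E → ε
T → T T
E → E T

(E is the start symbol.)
GOTO(I, 'd') = CLOSURE({ [A → αX.β] : [A → α.Xβ] ∈ I, X = 'd' })

Items with dot before 'd', with the dot advanced:
  [E → . d] → [E → d .]
Closure adds nothing (no advanced item has the dot before a non-terminal).

GOTO = { [E → d .] }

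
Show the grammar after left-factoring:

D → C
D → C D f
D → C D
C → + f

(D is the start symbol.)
Left-factoring transforms A → αβ₁ | αβ₂ into A → αA' and A' → β₁ | β₂
(α is the longest common prefix among the alternatives). Repeat until
no nonterminal has two alternatives with a common prefix.

Round 1: D has alternatives sharing prefix 'C'. Introduce D': D → C D'
  Add: D' → ε
  Add: D' → D f
  Add: D' → D

Round 2: D' has alternatives sharing prefix 'D'. Introduce D'': D' → D D''
  Add: D'' → f
  Add: D'' → ε

No remaining common prefixes — done.

Resulting grammar:
D → C D'
D' → ε
D' → D D''
D'' → f
D'' → ε
C → + f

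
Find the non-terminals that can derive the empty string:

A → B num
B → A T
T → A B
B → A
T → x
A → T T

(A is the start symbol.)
A non-terminal is nullable if it can derive ε (the empty string): either it has an ε-production, or it has a production whose right-hand side consists entirely of nullable non-terminals.

There are no ε-productions, so no non-terminal can derive ε.
No non-terminals are nullable.

Answer: None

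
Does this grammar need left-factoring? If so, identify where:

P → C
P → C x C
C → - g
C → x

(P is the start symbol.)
Yes, P has productions with common prefix 'C'

Left-factoring is needed when two productions for the same non-terminal
share a common prefix on the right-hand side.

Productions for P:
  P → C
  P → C x C
Productions for C:
  C → - g
  C → x

Found common prefix 'C' in productions for P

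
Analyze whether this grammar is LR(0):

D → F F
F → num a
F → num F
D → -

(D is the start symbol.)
Yes, the grammar is LR(0)

A grammar is LR(0) if no state in the canonical LR(0) collection has:
  - both a shift item (dot before a terminal) and a complete item (shift-reduce conflict), or
  - two or more complete items (reduce-reduce conflict; the accept item [D' → D .] counts as a complete item here).

Augment with D' → D and build the canonical LR(0) collection (I0 = CLOSURE({[D' → . D]}), then GOTO on every symbol after a dot until no new states appear). It has 8 states:
  I0: { [D → . -], [D → . F F], [D' → . D], [F → . num F], [F → . num a] }  — shift
  I1: { [D → - .] }  — reduce
  I2: { [D' → D .] }  — accept
  I3: { [D → F . F], [F → . num F], [F → . num a] }  — shift
  I4: { [F → . num F], [F → . num a], [F → num . F], [F → num . a] }  — shift
  I5: { [F → num F .] }  — reduce
  I6: { [F → num a .] }  — reduce
  I7: { [D → F F .] }  — reduce

Every state is either a pure shift/goto state or contains exactly one complete item and nothing to shift — no conflicts. The grammar is LR(0).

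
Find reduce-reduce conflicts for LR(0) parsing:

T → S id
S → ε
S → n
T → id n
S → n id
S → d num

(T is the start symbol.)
No reduce-reduce conflicts

A reduce-reduce conflict occurs when an LR(0) state has two complete items [A → α .] and [B → β .] — both call for a reduction, and with no lookahead the parser cannot choose between them.

Augment with T' → T and build the canonical LR(0) collection (I0 = CLOSURE({[T' → . T]}), then GOTO on every symbol after a dot until no new states appear). It has 10 states:
  I0: { [S → . d num], [S → . n id], [S → . n], [S → .], [T → . S id], [T → . id n], [T' → . T] }  — shift, reduce
  I1: { [T → S . id] }  — shift
  I2: { [T' → T .] }  — accept
  I3: { [S → d . num] }  — shift
  I4: { [T → id . n] }  — shift
  I5: { [S → n . id], [S → n .] }  — shift, reduce
  I6: { [S → n id .] }  — reduce
  I7: { [T → id n .] }  — reduce
  I8: { [S → d num .] }  — reduce
  I9: { [T → S id .] }  — reduce

No state contains more than one complete item.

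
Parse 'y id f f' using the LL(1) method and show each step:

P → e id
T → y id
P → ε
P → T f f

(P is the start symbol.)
LL(1) parsing maintains a stack (initially the start symbol over $) and the input. At each step: if the stack top is a terminal, match it against the current input token; if it is a non-terminal N, replace it with the RHS of M[N, lookahead] (the unique production whose predict set contains the lookahead).

Stack is shown with the top on the left.

Stack       Input       Action
------------------------------
P $         y id f f $  output P → T f f
T f f $     y id f f $  output T → y id
y id f f $  y id f f $  match 'y'
id f f $    id f f $    match 'id'
f f $       f f $       match 'f'
f $         f $         match 'f'
$           $           accept

The string is accepted.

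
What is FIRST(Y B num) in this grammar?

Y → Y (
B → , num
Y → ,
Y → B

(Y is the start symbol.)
{ ',' }

FIRST sets of the non-terminals involved (from the grammar, by fixed-point iteration):
  FIRST(Y) = { ',' }

To compute FIRST(Y B num), process the symbols left to right:
Symbol Y is a non-terminal. Add FIRST(Y) \ {ε} = { ',' }
Y is not nullable (ε ∉ FIRST(Y)), so stop here.
FIRST(Y B num) = { ',' }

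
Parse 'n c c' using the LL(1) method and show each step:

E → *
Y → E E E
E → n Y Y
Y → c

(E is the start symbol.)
LL(1) parsing maintains a stack (initially the start symbol over $) and the input. At each step: if the stack top is a terminal, match it against the current input token; if it is a non-terminal N, replace it with the RHS of M[N, lookahead] (the unique production whose predict set contains the lookahead).

Stack is shown with the top on the left.

Stack    Input    Action
------------------------
E $      n c c $  output E → n Y Y
n Y Y $  n c c $  match 'n'
Y Y $    c c $    output Y → c
c Y $    c c $    match 'c'
Y $      c $      output Y → c
c $      c $      match 'c'
$        $        accept

The string is accepted.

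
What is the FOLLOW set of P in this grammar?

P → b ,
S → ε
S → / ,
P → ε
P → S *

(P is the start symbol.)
To compute FOLLOW(P), find every occurrence of P on a right-hand side N → α P β: add FIRST(β) \ {ε}, and if β is empty or nullable also add FOLLOW(N). Iterate to a fixed point.

P is the start symbol, so $ ∈ FOLLOW(P).
P does not occur on any right-hand side.

Taking the union: FOLLOW(P) = { $ }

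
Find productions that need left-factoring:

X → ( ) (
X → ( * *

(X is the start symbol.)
Yes, X has productions with common prefix '('

Left-factoring is needed when two productions for the same non-terminal
share a common prefix on the right-hand side.

Productions for X:
  X → ( ) (
  X → ( * *

Found common prefix '(' in productions for X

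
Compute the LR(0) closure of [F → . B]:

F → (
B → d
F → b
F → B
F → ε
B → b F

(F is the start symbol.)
Start with: [F → . B]
  [F → . B] has the dot before B: add [B → . d], [B → . b F]
No further items can be added.

CLOSURE = { [B → . b F], [B → . d], [F → . B] }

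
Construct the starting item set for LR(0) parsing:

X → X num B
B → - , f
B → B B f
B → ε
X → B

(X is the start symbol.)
{ [B → . - , f], [B → . B B f], [B → .], [X → . B], [X → . X num B], [X' → . X] }

First, augment the grammar with X' → X
I₀ = CLOSURE({ [X' → . X] }):
  [X' → . X] has the dot before X: add [X → . X num B], [X → . B]
  [X → . B] has the dot before B: add [B → . - , f], [B → . B B f], [B → .]
No further items can be added.

I₀ = { [B → . - , f], [B → . B B f], [B → .], [X → . B], [X → . X num B], [X' → . X] }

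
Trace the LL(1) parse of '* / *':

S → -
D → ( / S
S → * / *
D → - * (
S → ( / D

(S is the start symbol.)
Stack is shown with the top on the left.

Stack    Input    Action
------------------------
S $      * / * $  output S → * / *
* / * $  * / * $  match '*'
/ * $    / * $    match '/'
* $      * $      match '*'
$        $        accept

The string is accepted.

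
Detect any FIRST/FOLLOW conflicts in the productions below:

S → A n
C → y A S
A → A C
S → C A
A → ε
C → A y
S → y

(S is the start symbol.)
Nullable non-terminals: A.
FIRST sets used below: FIRST(A) = { 'y', ε }, FIRST(C) = { 'y' }

A: nullable alternative(s) A → ε; FOLLOW(A) = { $, 'n', 'y' }
  A → A C: FIRST \ {ε} = { 'y' } — overlaps FOLLOW(A) on { 'y' }: CONFLICT
  A → ε: FIRST \ {ε} = { } — this is the only nullable alternative, skip

C, S have no nullable alternative, so no FIRST/FOLLOW check is needed there.

So the grammar has 1 FIRST/FOLLOW conflict (marked CONFLICT above).

Answer: Yes. A → A C with FOLLOW(A) on { 'y' }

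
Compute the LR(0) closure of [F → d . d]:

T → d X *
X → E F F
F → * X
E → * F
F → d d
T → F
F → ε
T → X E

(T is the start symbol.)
Start with: [F → d . d]
The dot precedes the terminal d, so nothing is added.

CLOSURE = { [F → d . d] }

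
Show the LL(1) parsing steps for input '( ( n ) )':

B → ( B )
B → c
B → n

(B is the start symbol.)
LL(1) parsing maintains a stack (initially the start symbol over $) and the input. At each step: if the stack top is a terminal, match it against the current input token; if it is a non-terminal N, replace it with the RHS of M[N, lookahead] (the unique production whose predict set contains the lookahead).

Stack is shown with the top on the left.

Stack      Input        Action
------------------------------
B $        ( ( n ) ) $  output B → ( B )
( B ) $    ( ( n ) ) $  match '('
B ) $      ( n ) ) $    output B → ( B )
( B ) ) $  ( n ) ) $    match '('
B ) ) $    n ) ) $      output B → n
n ) ) $    n ) ) $      match 'n'
) ) $      ) ) $        match ')'
) $        ) $          match ')'
$          $            accept

The string is accepted.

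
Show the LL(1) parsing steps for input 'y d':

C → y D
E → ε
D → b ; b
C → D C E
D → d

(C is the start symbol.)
LL(1) parsing maintains a stack (initially the start symbol over $) and the input. At each step: if the stack top is a terminal, match it against the current input token; if it is a non-terminal N, replace it with the RHS of M[N, lookahead] (the unique production whose predict set contains the lookahead).

Stack is shown with the top on the left.

Stack  Input  Action
--------------------
C $    y d $  output C → y D
y D $  y d $  match 'y'
D $    d $    output D → d
d $    d $    match 'd'
$      $      accept

The string is accepted.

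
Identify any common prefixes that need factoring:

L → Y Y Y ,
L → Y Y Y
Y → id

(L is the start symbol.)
Left-factoring is needed when two productions for the same non-terminal
share a common prefix on the right-hand side.

Productions for L:
  L → Y Y Y ,
  L → Y Y Y

Found common prefix 'Y Y Y' in productions for L

Answer: Yes, L has productions with common prefix 'Y Y Y'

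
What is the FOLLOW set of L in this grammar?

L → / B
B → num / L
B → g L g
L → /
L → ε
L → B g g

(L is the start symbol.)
{ $, 'g' }

To compute FOLLOW(L), find every occurrence of L on a right-hand side N → α L β: add FIRST(β) \ {ε}, and if β is empty or nullable also add FOLLOW(N). Iterate to a fixed point.

L is the start symbol, so $ ∈ FOLLOW(L).
In B → num / L: L is at the end, add FOLLOW(B)
In B → g L g: L is followed by g, add FIRST(g) \ {ε} = { 'g' }

The FOLLOW sets referred to above (computed the same way, to a fixed point):
  FOLLOW(B) = { $, 'g' }

Taking the union: FOLLOW(L) = { $, 'g' }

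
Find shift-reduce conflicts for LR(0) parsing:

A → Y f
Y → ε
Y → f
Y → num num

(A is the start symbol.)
Augment with A' → A and build the canonical LR(0) collection (I0 = CLOSURE({[A' → . A]}), then GOTO on every symbol after a dot until no new states appear). It has 7 states:
  I0: { [A → . Y f], [A' → . A], [Y → . f], [Y → . num num], [Y → .] }  — shift, reduce
  I1: { [A' → A .] }  — accept
  I2: { [A → Y . f] }  — shift
  I3: { [Y → f .] }  — reduce
  I4: { [Y → num . num] }  — shift
  I5: { [Y → num num .] }  — reduce
  I6: { [A → Y f .] }  — reduce

I0 contains reduce item [Y → .] and shift items [Y → . f], [Y → . num num] — shift-reduce conflict.

Answer: Yes — I0: [Y → .] vs [Y → . f]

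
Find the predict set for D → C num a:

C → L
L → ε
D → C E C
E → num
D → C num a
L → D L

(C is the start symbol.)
PREDICT(D → C num a) = (FIRST(RHS) \ {ε}) ∪ (FOLLOW(D) if ε ∈ FIRST(RHS), i.e. RHS ⇒* ε)
FIRST(C) = { 'num', ε }
FIRST(C num a) = { 'num' }
ε ∉ FIRST(C num a), so FOLLOW(D) is not added.
PREDICT(D → C num a) = { 'num' }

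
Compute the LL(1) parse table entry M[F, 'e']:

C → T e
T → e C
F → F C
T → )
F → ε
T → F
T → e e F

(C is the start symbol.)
To find M[F, 'e'], we find productions for F where 'e' is in the predict set (PREDICT(N → α) = (FIRST(α) \ {ε}) ∪ (FOLLOW(N) if α ⇒* ε)).

Relevant sets:
  FIRST(F) = { ')', 'e', ε }
  FIRST(C) = { ')', 'e' }
  FOLLOW(F) = { ')', 'e' }

F → F C: PREDICT = { ')', 'e' }
  'e' is in predict set, so this production goes in M[F, 'e']
F → ε: PREDICT = { ')', 'e' }
  'e' is in predict set, so this production goes in M[F, 'e']

M[F, 'e'] = F → F C, F → ε  (a multiply-defined cell — the grammar is not LL(1))

Answer: F → F C, F → ε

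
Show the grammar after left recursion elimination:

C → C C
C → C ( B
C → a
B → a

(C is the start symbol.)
C → a C'
C' → C C'
C' → ( B C'
C' → ε
B → a

C is directly left-recursive. The standard transformation for
  A → A α₁ | ... | A α_m | β₁ | ... | β_n
is
  A  → β₁ A' | ... | β_n A'
  A' → α₁ A' | ... | α_m A' | ε

C → a becomes C → a C'
C → C C becomes C' → C C'
C → C ( B becomes C' → ( B C'
Add C' → ε

Productions for other non-terminals are unchanged:
  B → a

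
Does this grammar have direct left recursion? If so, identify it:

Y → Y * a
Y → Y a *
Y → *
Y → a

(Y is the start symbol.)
Y → Y * a: LEFT RECURSIVE (starts with Y)
Y → Y a *: LEFT RECURSIVE (starts with Y)
Y → *: starts with '*'
Y → a: starts with a

The grammar has direct left recursion on: Y.

Answer: Yes, Y is left-recursive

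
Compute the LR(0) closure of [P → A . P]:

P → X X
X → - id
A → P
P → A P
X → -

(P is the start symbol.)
{ [A → . P], [P → . A P], [P → . X X], [P → A . P], [X → . - id], [X → . -] }

To compute CLOSURE, for each item [A → α.Bβ] where B is a non-terminal, add [B → .γ] for all productions B → γ; repeat for the newly added items until nothing changes.

Start with: [P → A . P]
  [P → A . P] has the dot before P: add [P → . X X], [P → . A P]
  [P → . X X] has the dot before X: add [X → . - id], [X → . -]
  [P → . A P] has the dot before A: add [A → . P]
No further items can be added.

CLOSURE = { [A → . P], [P → . A P], [P → . X X], [P → A . P], [X → . - id], [X → . -] }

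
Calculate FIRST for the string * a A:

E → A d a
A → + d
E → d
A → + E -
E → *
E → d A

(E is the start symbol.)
{ '*' }

To compute FIRST(* a A), process the symbols left to right:
Symbol * is a terminal. Add '*' and stop.
FIRST(* a A) = { '*' }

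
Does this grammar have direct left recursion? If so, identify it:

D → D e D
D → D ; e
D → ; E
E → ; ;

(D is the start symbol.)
Direct left recursion occurs when N → N α for some non-terminal N (the right-hand side begins with the left-hand side itself).

D → D e D: LEFT RECURSIVE (starts with D)
D → D ; e: LEFT RECURSIVE (starts with D)
D → ; E: starts with ';'
E → ; ;: starts with ';'

The grammar has direct left recursion on: D.

Answer: Yes, D is left-recursive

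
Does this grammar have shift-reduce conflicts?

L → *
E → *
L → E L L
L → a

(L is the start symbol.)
A shift-reduce conflict occurs when an LR(0) state has both:
  - a complete (reduce) item [A → α .] (dot at the end), and
  - a shift item [B → β . c γ] (dot before a terminal).

Augment with L' → L and build the canonical LR(0) collection (I0 = CLOSURE({[L' → . L]}), then GOTO on every symbol after a dot until no new states appear). It has 7 states:
  I0: { [E → . *], [L → . *], [L → . E L L], [L → . a], [L' → . L] }  — shift
  I1: { [E → * .], [L → * .] }  — 2 reduces
  I2: { [E → . *], [L → . *], [L → . E L L], [L → . a], [L → E . L L] }  — shift
  I3: { [L' → L .] }  — accept
  I4: { [L → a .] }  — reduce
  I5: { [E → . *], [L → . *], [L → . E L L], [L → . a], [L → E L . L] }  — shift
  I6: { [L → E L L .] }  — reduce

No state contains both a complete item and a shift item.

Answer: No shift-reduce conflicts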